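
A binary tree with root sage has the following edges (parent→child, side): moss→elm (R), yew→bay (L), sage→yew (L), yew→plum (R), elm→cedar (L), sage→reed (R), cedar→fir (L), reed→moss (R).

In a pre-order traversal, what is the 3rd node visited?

bay

Pre-order visits the node, then its left subtree, then its right subtree.
Visit sage.
At sage: go left to yew.
  Visit yew.
  At yew: go left to bay.
    bay is a leaf — visit bay.
  At yew: go right to plum.
    plum is a leaf — visit plum.
At sage: go right to reed.
  Visit reed.
  At reed: no left child.
  At reed: go right to moss.
    Visit moss.
    At moss: no left child.
    At moss: go right to elm.
      Visit elm.
      At elm: go left to cedar.
        Visit cedar.
        At cedar: go left to fir.
          fir is a leaf — visit fir.
        At cedar: no right child.
      At elm: no right child.
Full pre-order sequence: sage, yew, bay, plum, reed, moss, elm, cedar, fir.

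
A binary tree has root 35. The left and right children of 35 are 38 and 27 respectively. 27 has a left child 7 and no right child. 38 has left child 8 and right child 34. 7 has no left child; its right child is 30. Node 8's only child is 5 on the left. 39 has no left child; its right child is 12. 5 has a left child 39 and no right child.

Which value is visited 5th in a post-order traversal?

Post-order visits the left subtree, then the right subtree, then the node.
At 35: go left to 38.
  At 38: go left to 8.
    At 8: go left to 5.
      At 5: go left to 39.
        At 39: no left child.
        At 39: go right to 12.
          12 is a leaf — visit 12.
        Visit 39.
      At 5: no right child.
      Visit 5.
    At 8: no right child.
    Visit 8.
  At 38: go right to 34.
    34 is a leaf — visit 34.
  Visit 38.
At 35: go right to 27.
  At 27: go left to 7.
    At 7: no left child.
    At 7: go right to 30.
      30 is a leaf — visit 30.
    Visit 7.
  At 27: no right child.
  Visit 27.
Visit 35.
Full post-order sequence: 12, 39, 5, 8, 34, 38, 30, 7, 27, 35.

34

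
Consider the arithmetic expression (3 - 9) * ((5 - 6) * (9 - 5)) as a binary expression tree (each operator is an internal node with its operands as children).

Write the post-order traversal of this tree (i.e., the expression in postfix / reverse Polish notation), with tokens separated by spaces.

3 9 - 5 6 - 9 5 - * *

Post-order on an expression tree gives postfix notation: for each operator, emit left operand, right operand, then the operator.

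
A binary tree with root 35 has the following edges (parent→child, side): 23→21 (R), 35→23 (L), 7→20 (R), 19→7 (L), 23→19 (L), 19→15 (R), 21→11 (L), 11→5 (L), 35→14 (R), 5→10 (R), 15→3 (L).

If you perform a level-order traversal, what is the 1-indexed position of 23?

Level-order visits nodes level by level from the root, left to right within each level.
Level 0: 35
Level 1: 23, 14
Level 2: 19, 21
Level 3: 7, 15, 11
Level 4: 20, 3, 5
Level 5: 10
Full level-order sequence: 35, 23, 14, 19, 21, 7, 15, 11, 20, 3, 5, 10.

2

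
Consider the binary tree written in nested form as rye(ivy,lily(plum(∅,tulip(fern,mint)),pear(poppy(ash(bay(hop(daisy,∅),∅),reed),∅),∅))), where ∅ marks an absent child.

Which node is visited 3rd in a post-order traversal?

Post-order visits the left subtree, then the right subtree, then the node.
At rye: go left to ivy.
  ivy is a leaf — visit ivy.
At rye: go right to lily.
  At lily: go left to plum.
    At plum: no left child.
    At plum: go right to tulip.
      At tulip: go left to fern.
        fern is a leaf — visit fern.
      At tulip: go right to mint.
        mint is a leaf — visit mint.
      Visit tulip.
    Visit plum.
  At lily: go right to pear.
    At pear: go left to poppy.
      At poppy: go left to ash.
        At ash: go left to bay.
          At bay: go left to hop.
            At hop: go left to daisy.
              daisy is a leaf — visit daisy.
            At hop: no right child.
            Visit hop.
          At bay: no right child.
          Visit bay.
        At ash: go right to reed.
          reed is a leaf — visit reed.
        Visit ash.
      At poppy: no right child.
      Visit poppy.
    At pear: no right child.
    Visit pear.
  Visit lily.
Visit rye.
Full post-order sequence: ivy, fern, mint, tulip, plum, daisy, hop, bay, reed, ash, poppy, pear, lily, rye.

mint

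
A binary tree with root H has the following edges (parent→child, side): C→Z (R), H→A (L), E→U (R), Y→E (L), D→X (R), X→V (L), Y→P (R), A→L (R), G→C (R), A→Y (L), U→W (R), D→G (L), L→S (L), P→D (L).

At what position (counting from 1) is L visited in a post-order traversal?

Post-order visits the left subtree, then the right subtree, then the node.
At H: go left to A.
  At A: go left to Y.
    At Y: go left to E.
      At E: no left child.
      At E: go right to U.
        At U: no left child.
        At U: go right to W.
          W is a leaf — visit W.
        Visit U.
      Visit E.
    At Y: go right to P.
      At P: go left to D.
        At D: go left to G.
          At G: no left child.
          At G: go right to C.
            At C: no left child.
            At C: go right to Z.
              Z is a leaf — visit Z.
            Visit C.
          Visit G.
        At D: go right to X.
          At X: go left to V.
            V is a leaf — visit V.
          At X: no right child.
          Visit X.
        Visit D.
      At P: no right child.
      Visit P.
    Visit Y.
  At A: go right to L.
    At L: go left to S.
      S is a leaf — visit S.
    At L: no right child.
    Visit L.
  Visit A.
At H: no right child.
Visit H.
Full post-order sequence: W, U, E, Z, C, G, V, X, D, P, Y, S, L, A, H.

13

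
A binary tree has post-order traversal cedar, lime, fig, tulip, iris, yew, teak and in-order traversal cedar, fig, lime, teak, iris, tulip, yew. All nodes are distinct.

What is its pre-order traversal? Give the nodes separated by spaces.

The last element of post-order is the root; it splits in-order into left and right subtrees.
Root teak: left subtree has 3 nodes {cedar, fig, lime}, right has 3 {iris, tulip, yew}.
  Root fig: left subtree has 1 node {cedar}, right has 1 {lime}.
  Root yew: left subtree has 2 nodes {iris, tulip}, right has 0 { }.
    Root iris: left subtree has 0 nodes { }, right has 1 {tulip}.

teak fig cedar lime yew iris tulip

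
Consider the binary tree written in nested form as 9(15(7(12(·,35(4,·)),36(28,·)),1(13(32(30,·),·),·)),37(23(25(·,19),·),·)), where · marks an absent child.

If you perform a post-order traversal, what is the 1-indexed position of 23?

Post-order visits the left subtree, then the right subtree, then the node.
At 9: go left to 15.
  At 15: go left to 7.
    At 7: go left to 12.
      At 12: no left child.
      At 12: go right to 35.
        At 35: go left to 4.
          4 is a leaf — visit 4.
        At 35: no right child.
        Visit 35.
      Visit 12.
    At 7: go right to 36.
      At 36: go left to 28.
        28 is a leaf — visit 28.
      At 36: no right child.
      Visit 36.
    Visit 7.
  At 15: go right to 1.
    At 1: go left to 13.
      At 13: go left to 32.
        At 32: go left to 30.
          30 is a leaf — visit 30.
        At 32: no right child.
        Visit 32.
      At 13: no right child.
      Visit 13.
    At 1: no right child.
    Visit 1.
  Visit 15.
At 9: go right to 37.
  At 37: go left to 23.
    At 23: go left to 25.
      At 25: no left child.
      At 25: go right to 19.
        19 is a leaf — visit 19.
      Visit 25.
    At 23: no right child.
    Visit 23.
  At 37: no right child.
  Visit 37.
Visit 9.
Full post-order sequence: 4, 35, 12, 28, 36, 7, 30, 32, 13, 1, 15, 19, 25, 23, 37, 9.

14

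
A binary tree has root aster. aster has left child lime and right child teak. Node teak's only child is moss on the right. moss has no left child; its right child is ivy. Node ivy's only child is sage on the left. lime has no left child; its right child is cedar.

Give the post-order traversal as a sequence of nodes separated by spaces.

cedar lime sage ivy moss teak aster

Post-order visits the left subtree, then the right subtree, then the node.
At aster: go left to lime.
  At lime: no left child.
  At lime: go right to cedar.
    cedar is a leaf — visit cedar.
  Visit lime.
At aster: go right to teak.
  At teak: no left child.
  At teak: go right to moss.
    At moss: no left child.
    At moss: go right to ivy.
      At ivy: go left to sage.
        sage is a leaf — visit sage.
      At ivy: no right child.
      Visit ivy.
    Visit moss.
  Visit teak.
Visit aster.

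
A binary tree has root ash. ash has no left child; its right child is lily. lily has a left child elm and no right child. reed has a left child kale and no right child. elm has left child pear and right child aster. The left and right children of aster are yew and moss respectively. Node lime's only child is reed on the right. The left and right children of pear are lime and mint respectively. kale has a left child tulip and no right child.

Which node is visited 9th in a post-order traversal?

aster

Post-order visits the left subtree, then the right subtree, then the node.
At ash: no left child.
At ash: go right to lily.
  At lily: go left to elm.
    At elm: go left to pear.
      At pear: go left to lime.
        At lime: no left child.
        At lime: go right to reed.
          At reed: go left to kale.
            At kale: go left to tulip.
              tulip is a leaf — visit tulip.
            At kale: no right child.
            Visit kale.
          At reed: no right child.
          Visit reed.
        Visit lime.
      At pear: go right to mint.
        mint is a leaf — visit mint.
      Visit pear.
    At elm: go right to aster.
      At aster: go left to yew.
        yew is a leaf — visit yew.
      At aster: go right to moss.
        moss is a leaf — visit moss.
      Visit aster.
    Visit elm.
  At lily: no right child.
  Visit lily.
Visit ash.
Full post-order sequence: tulip, kale, reed, lime, mint, pear, yew, moss, aster, elm, lily, ash.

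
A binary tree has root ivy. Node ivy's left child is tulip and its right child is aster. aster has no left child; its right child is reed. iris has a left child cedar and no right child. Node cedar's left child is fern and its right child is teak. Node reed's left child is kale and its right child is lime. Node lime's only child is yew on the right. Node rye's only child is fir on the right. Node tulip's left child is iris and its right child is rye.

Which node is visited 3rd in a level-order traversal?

aster

Level-order visits nodes level by level from the root, left to right within each level.
Level 0: ivy
Level 1: tulip, aster
Level 2: iris, rye, reed
Level 3: cedar, fir, kale, lime
Level 4: fern, teak, yew
Full level-order sequence: ivy, tulip, aster, iris, rye, reed, cedar, fir, kale, lime, fern, teak, yew.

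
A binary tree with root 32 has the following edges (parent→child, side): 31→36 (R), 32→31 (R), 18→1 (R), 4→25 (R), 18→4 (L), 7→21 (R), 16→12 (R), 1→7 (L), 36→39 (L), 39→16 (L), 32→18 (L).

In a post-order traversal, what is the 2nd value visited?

4

Post-order visits the left subtree, then the right subtree, then the node.
At 32: go left to 18.
  At 18: go left to 4.
    At 4: no left child.
    At 4: go right to 25.
      25 is a leaf — visit 25.
    Visit 4.
  At 18: go right to 1.
    At 1: go left to 7.
      At 7: no left child.
      At 7: go right to 21.
        21 is a leaf — visit 21.
      Visit 7.
    At 1: no right child.
    Visit 1.
  Visit 18.
At 32: go right to 31.
  At 31: no left child.
  At 31: go right to 36.
    At 36: go left to 39.
      At 39: go left to 16.
        At 16: no left child.
        At 16: go right to 12.
          12 is a leaf — visit 12.
        Visit 16.
      At 39: no right child.
      Visit 39.
    At 36: no right child.
    Visit 36.
  Visit 31.
Visit 32.
Full post-order sequence: 25, 4, 21, 7, 1, 18, 12, 16, 39, 36, 31, 32.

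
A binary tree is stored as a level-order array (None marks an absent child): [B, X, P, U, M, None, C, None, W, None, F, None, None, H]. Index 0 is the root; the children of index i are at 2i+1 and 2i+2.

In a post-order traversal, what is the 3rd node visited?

F

Post-order visits the left subtree, then the right subtree, then the node.
At B: go left to X.
  At X: go left to U.
    At U: no left child.
    At U: go right to W.
      W is a leaf — visit W.
    Visit U.
  At X: go right to M.
    At M: no left child.
    At M: go right to F.
      F is a leaf — visit F.
    Visit M.
  Visit X.
At B: go right to P.
  At P: no left child.
  At P: go right to C.
    At C: go left to H.
      H is a leaf — visit H.
    At C: no right child.
    Visit C.
  Visit P.
Visit B.
Full post-order sequence: W, U, F, M, X, H, C, P, B.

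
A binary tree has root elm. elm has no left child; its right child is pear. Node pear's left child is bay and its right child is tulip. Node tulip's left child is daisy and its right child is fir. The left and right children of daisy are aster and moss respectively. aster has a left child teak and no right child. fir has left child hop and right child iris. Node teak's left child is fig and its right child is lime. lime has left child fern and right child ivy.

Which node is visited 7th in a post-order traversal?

Post-order visits the left subtree, then the right subtree, then the node.
At elm: no left child.
At elm: go right to pear.
  At pear: go left to bay.
    bay is a leaf — visit bay.
  At pear: go right to tulip.
    At tulip: go left to daisy.
      At daisy: go left to aster.
        At aster: go left to teak.
          At teak: go left to fig.
            fig is a leaf — visit fig.
          At teak: go right to lime.
            At lime: go left to fern.
              fern is a leaf — visit fern.
            At lime: go right to ivy.
              ivy is a leaf — visit ivy.
            Visit lime.
          Visit teak.
        At aster: no right child.
        Visit aster.
      At daisy: go right to moss.
        moss is a leaf — visit moss.
      Visit daisy.
    At tulip: go right to fir.
      At fir: go left to hop.
        hop is a leaf — visit hop.
      At fir: go right to iris.
        iris is a leaf — visit iris.
      Visit fir.
    Visit tulip.
  Visit pear.
Visit elm.
Full post-order sequence: bay, fig, fern, ivy, lime, teak, aster, moss, daisy, hop, iris, fir, tulip, pear, elm.

aster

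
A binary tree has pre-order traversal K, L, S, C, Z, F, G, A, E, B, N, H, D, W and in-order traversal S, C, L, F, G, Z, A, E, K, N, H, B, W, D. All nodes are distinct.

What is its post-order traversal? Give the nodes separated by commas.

C, S, G, F, E, A, Z, L, H, N, W, D, B, K

The first element of pre-order is the root; it splits in-order into left and right subtrees.
Root K: left subtree has 8 nodes {S, C, L, F, G, Z, A, E}, right has 5 {N, H, B, W, D}.
  Root L: left subtree has 2 nodes {S, C}, right has 5 {F, G, Z, A, E}.
    Root S: left subtree has 0 nodes { }, right has 1 {C}.
    Root Z: left subtree has 2 nodes {F, G}, right has 2 {A, E}.
      Root F: left subtree has 0 nodes { }, right has 1 {G}.
      Root A: left subtree has 0 nodes { }, right has 1 {E}.
  Root B: left subtree has 2 nodes {N, H}, right has 2 {W, D}.
    Root N: left subtree has 0 nodes { }, right has 1 {H}.
    Root D: left subtree has 1 node {W}, right has 0 { }.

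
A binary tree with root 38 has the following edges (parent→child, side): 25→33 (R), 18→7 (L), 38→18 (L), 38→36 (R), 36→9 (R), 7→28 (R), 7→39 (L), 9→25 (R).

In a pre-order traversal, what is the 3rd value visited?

Pre-order visits the node, then its left subtree, then its right subtree.
Visit 38.
At 38: go left to 18.
  Visit 18.
  At 18: go left to 7.
    Visit 7.
    At 7: go left to 39.
      39 is a leaf — visit 39.
    At 7: go right to 28.
      28 is a leaf — visit 28.
  At 18: no right child.
At 38: go right to 36.
  Visit 36.
  At 36: no left child.
  At 36: go right to 9.
    Visit 9.
    At 9: no left child.
    At 9: go right to 25.
      Visit 25.
      At 25: no left child.
      At 25: go right to 33.
        33 is a leaf — visit 33.
Full pre-order sequence: 38, 18, 7, 39, 28, 36, 9, 25, 33.

7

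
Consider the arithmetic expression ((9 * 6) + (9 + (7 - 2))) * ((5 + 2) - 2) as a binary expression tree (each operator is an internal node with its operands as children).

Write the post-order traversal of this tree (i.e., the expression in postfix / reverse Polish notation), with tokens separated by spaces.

Post-order on an expression tree gives postfix notation: for each operator, emit left operand, right operand, then the operator.

9 6 * 9 7 2 - + + 5 2 + 2 - *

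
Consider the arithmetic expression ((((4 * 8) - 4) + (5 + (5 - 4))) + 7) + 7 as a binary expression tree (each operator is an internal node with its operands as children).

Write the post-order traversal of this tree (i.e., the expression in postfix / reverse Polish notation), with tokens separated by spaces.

4 8 * 4 - 5 5 4 - + + 7 + 7 +

Post-order on an expression tree gives postfix notation: for each operator, emit left operand, right operand, then the operator.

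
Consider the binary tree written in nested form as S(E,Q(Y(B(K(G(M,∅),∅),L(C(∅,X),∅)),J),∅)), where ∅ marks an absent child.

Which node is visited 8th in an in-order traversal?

In-order visits the left subtree, then the node, then the right subtree.
At S: go left to E.
  E is a leaf — visit E.
Visit S.
At S: go right to Q.
  At Q: go left to Y.
    At Y: go left to B.
      At B: go left to K.
        At K: go left to G.
          At G: go left to M.
            M is a leaf — visit M.
          Visit G.
          At G: no right child.
        Visit K.
        At K: no right child.
      Visit B.
      At B: go right to L.
        At L: go left to C.
          At C: no left child.
          Visit C.
          At C: go right to X.
            X is a leaf — visit X.
        Visit L.
        At L: no right child.
    Visit Y.
    At Y: go right to J.
      J is a leaf — visit J.
  Visit Q.
  At Q: no right child.
Full in-order sequence: E, S, M, G, K, B, C, X, L, Y, J, Q.

X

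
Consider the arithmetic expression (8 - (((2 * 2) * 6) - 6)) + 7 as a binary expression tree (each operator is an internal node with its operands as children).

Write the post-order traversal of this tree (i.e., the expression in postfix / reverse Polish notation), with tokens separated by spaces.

8 2 2 * 6 * 6 - - 7 +

Post-order on an expression tree gives postfix notation: for each operator, emit left operand, right operand, then the operator.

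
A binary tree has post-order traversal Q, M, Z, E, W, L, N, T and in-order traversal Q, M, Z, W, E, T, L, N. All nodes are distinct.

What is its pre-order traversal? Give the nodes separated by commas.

T, W, Z, M, Q, E, N, L

The last element of post-order is the root; it splits in-order into left and right subtrees.
Root T: left subtree has 5 nodes {Q, M, Z, W, E}, right has 2 {L, N}.
  Root W: left subtree has 3 nodes {Q, M, Z}, right has 1 {E}.
    Root Z: left subtree has 2 nodes {Q, M}, right has 0 { }.
      Root M: left subtree has 1 node {Q}, right has 0 { }.
  Root N: left subtree has 1 node {L}, right has 0 { }.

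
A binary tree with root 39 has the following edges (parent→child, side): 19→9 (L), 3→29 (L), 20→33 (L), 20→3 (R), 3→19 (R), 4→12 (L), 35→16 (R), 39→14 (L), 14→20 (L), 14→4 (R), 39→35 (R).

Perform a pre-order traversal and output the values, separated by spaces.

39 14 20 33 3 29 19 9 4 12 35 16

Pre-order visits the node, then its left subtree, then its right subtree.
Visit 39.
At 39: go left to 14.
  Visit 14.
  At 14: go left to 20.
    Visit 20.
    At 20: go left to 33.
      33 is a leaf — visit 33.
    At 20: go right to 3.
      Visit 3.
      At 3: go left to 29.
        29 is a leaf — visit 29.
      At 3: go right to 19.
        Visit 19.
        At 19: go left to 9.
          9 is a leaf — visit 9.
        At 19: no right child.
  At 14: go right to 4.
    Visit 4.
    At 4: go left to 12.
      12 is a leaf — visit 12.
    At 4: no right child.
At 39: go right to 35.
  Visit 35.
  At 35: no left child.
  At 35: go right to 16.
    16 is a leaf — visit 16.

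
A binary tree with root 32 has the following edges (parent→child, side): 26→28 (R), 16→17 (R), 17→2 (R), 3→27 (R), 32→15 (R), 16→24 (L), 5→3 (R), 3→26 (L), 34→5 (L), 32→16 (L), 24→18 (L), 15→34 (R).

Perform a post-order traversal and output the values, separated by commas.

18, 24, 2, 17, 16, 28, 26, 27, 3, 5, 34, 15, 32

Post-order visits the left subtree, then the right subtree, then the node.
At 32: go left to 16.
  At 16: go left to 24.
    At 24: go left to 18.
      18 is a leaf — visit 18.
    At 24: no right child.
    Visit 24.
  At 16: go right to 17.
    At 17: no left child.
    At 17: go right to 2.
      2 is a leaf — visit 2.
    Visit 17.
  Visit 16.
At 32: go right to 15.
  At 15: no left child.
  At 15: go right to 34.
    At 34: go left to 5.
      At 5: no left child.
      At 5: go right to 3.
        At 3: go left to 26.
          At 26: no left child.
          At 26: go right to 28.
            28 is a leaf — visit 28.
          Visit 26.
        At 3: go right to 27.
          27 is a leaf — visit 27.
        Visit 3.
      Visit 5.
    At 34: no right child.
    Visit 34.
  Visit 15.
Visit 32.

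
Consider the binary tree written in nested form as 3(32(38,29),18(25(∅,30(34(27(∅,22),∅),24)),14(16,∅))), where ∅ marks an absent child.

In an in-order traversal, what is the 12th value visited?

In-order visits the left subtree, then the node, then the right subtree.
At 3: go left to 32.
  At 32: go left to 38.
    38 is a leaf — visit 38.
  Visit 32.
  At 32: go right to 29.
    29 is a leaf — visit 29.
Visit 3.
At 3: go right to 18.
  At 18: go left to 25.
    At 25: no left child.
    Visit 25.
    At 25: go right to 30.
      At 30: go left to 34.
        At 34: go left to 27.
          At 27: no left child.
          Visit 27.
          At 27: go right to 22.
            22 is a leaf — visit 22.
        Visit 34.
        At 34: no right child.
      Visit 30.
      At 30: go right to 24.
        24 is a leaf — visit 24.
  Visit 18.
  At 18: go right to 14.
    At 14: go left to 16.
      16 is a leaf — visit 16.
    Visit 14.
    At 14: no right child.
Full in-order sequence: 38, 32, 29, 3, 25, 27, 22, 34, 30, 24, 18, 16, 14.

16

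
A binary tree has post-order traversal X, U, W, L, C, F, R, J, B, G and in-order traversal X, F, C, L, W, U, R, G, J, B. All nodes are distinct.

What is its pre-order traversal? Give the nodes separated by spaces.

The last element of post-order is the root; it splits in-order into left and right subtrees.
Root G: left subtree has 7 nodes {X, F, C, L, W, U, R}, right has 2 {J, B}.
  Root R: left subtree has 6 nodes {X, F, C, L, W, U}, right has 0 { }.
    Root F: left subtree has 1 node {X}, right has 4 {C, L, W, U}.
      Root C: left subtree has 0 nodes { }, right has 3 {L, W, U}.
        Root L: left subtree has 0 nodes { }, right has 2 {W, U}.
          Root W: left subtree has 0 nodes { }, right has 1 {U}.
  Root B: left subtree has 1 node {J}, right has 0 { }.

G R F X C L W U B J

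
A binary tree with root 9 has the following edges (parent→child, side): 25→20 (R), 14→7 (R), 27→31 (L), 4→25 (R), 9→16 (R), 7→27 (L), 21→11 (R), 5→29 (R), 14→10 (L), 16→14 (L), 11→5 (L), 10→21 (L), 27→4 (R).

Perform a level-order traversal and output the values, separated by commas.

Level-order visits nodes level by level from the root, left to right within each level.
Level 0: 9
Level 1: 16
Level 2: 14
Level 3: 10, 7
Level 4: 21, 27
Level 5: 11, 31, 4
Level 6: 5, 25
Level 7: 29, 20

9, 16, 14, 10, 7, 21, 27, 11, 31, 4, 5, 25, 29, 20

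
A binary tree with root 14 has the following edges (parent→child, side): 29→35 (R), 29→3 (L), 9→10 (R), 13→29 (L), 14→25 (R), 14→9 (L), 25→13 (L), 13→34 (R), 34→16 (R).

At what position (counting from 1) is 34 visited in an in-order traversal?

8

In-order visits the left subtree, then the node, then the right subtree.
At 14: go left to 9.
  At 9: no left child.
  Visit 9.
  At 9: go right to 10.
    10 is a leaf — visit 10.
Visit 14.
At 14: go right to 25.
  At 25: go left to 13.
    At 13: go left to 29.
      At 29: go left to 3.
        3 is a leaf — visit 3.
      Visit 29.
      At 29: go right to 35.
        35 is a leaf — visit 35.
    Visit 13.
    At 13: go right to 34.
      At 34: no left child.
      Visit 34.
      At 34: go right to 16.
        16 is a leaf — visit 16.
  Visit 25.
  At 25: no right child.
Full in-order sequence: 9, 10, 14, 3, 29, 35, 13, 34, 16, 25.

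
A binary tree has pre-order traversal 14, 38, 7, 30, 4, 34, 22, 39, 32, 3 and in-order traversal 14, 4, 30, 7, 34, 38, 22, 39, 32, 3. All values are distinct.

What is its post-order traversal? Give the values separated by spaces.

The first element of pre-order is the root; it splits in-order into left and right subtrees.
Root 14: left subtree has 0 nodes { }, right has 9 {4, 30, 7, 34, 38, 22, 39, 32, 3}.
  Root 38: left subtree has 4 nodes {4, 30, 7, 34}, right has 4 {22, 39, 32, 3}.
    Root 7: left subtree has 2 nodes {4, 30}, right has 1 {34}.
      Root 30: left subtree has 1 node {4}, right has 0 { }.
    Root 22: left subtree has 0 nodes { }, right has 3 {39, 32, 3}.
      Root 39: left subtree has 0 nodes { }, right has 2 {32, 3}.
        Root 32: left subtree has 0 nodes { }, right has 1 {3}.

4 30 34 7 3 32 39 22 38 14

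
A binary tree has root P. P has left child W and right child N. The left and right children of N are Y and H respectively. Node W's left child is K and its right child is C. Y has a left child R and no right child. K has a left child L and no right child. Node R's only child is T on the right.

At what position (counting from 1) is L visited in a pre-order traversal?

4

Pre-order visits the node, then its left subtree, then its right subtree.
Visit P.
At P: go left to W.
  Visit W.
  At W: go left to K.
    Visit K.
    At K: go left to L.
      L is a leaf — visit L.
    At K: no right child.
  At W: go right to C.
    C is a leaf — visit C.
At P: go right to N.
  Visit N.
  At N: go left to Y.
    Visit Y.
    At Y: go left to R.
      Visit R.
      At R: no left child.
      At R: go right to T.
        T is a leaf — visit T.
    At Y: no right child.
  At N: go right to H.
    H is a leaf — visit H.
Full pre-order sequence: P, W, K, L, C, N, Y, R, T, H.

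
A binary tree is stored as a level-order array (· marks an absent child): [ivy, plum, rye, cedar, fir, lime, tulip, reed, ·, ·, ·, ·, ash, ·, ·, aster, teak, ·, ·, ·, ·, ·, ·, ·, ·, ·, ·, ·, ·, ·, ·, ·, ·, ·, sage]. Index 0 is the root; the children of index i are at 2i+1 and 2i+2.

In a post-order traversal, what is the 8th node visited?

ash

Post-order visits the left subtree, then the right subtree, then the node.
At ivy: go left to plum.
  At plum: go left to cedar.
    At cedar: go left to reed.
      At reed: go left to aster.
        aster is a leaf — visit aster.
      At reed: go right to teak.
        At teak: no left child.
        At teak: go right to sage.
          sage is a leaf — visit sage.
        Visit teak.
      Visit reed.
    At cedar: no right child.
    Visit cedar.
  At plum: go right to fir.
    fir is a leaf — visit fir.
  Visit plum.
At ivy: go right to rye.
  At rye: go left to lime.
    At lime: no left child.
    At lime: go right to ash.
      ash is a leaf — visit ash.
    Visit lime.
  At rye: go right to tulip.
    tulip is a leaf — visit tulip.
  Visit rye.
Visit ivy.
Full post-order sequence: aster, sage, teak, reed, cedar, fir, plum, ash, lime, tulip, rye, ivy.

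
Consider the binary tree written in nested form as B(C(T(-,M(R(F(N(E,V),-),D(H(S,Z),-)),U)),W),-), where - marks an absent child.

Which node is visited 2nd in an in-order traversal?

In-order visits the left subtree, then the node, then the right subtree.
At B: go left to C.
  At C: go left to T.
    At T: no left child.
    Visit T.
    At T: go right to M.
      At M: go left to R.
        At R: go left to F.
          At F: go left to N.
            At N: go left to E.
              E is a leaf — visit E.
            Visit N.
            At N: go right to V.
              V is a leaf — visit V.
          Visit F.
          At F: no right child.
        Visit R.
        At R: go right to D.
          At D: go left to H.
            At H: go left to S.
              S is a leaf — visit S.
            Visit H.
            At H: go right to Z.
              Z is a leaf — visit Z.
          Visit D.
          At D: no right child.
      Visit M.
      At M: go right to U.
        U is a leaf — visit U.
  Visit C.
  At C: go right to W.
    W is a leaf — visit W.
Visit B.
At B: no right child.
Full in-order sequence: T, E, N, V, F, R, S, H, Z, D, M, U, C, W, B.

E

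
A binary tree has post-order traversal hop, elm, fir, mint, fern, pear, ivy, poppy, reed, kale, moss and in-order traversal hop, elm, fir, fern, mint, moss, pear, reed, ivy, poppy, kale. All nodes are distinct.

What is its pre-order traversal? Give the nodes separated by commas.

moss, fern, fir, elm, hop, mint, kale, reed, pear, poppy, ivy

The last element of post-order is the root; it splits in-order into left and right subtrees.
Root moss: left subtree has 5 nodes {hop, elm, fir, fern, mint}, right has 5 {pear, reed, ivy, poppy, kale}.
  Root fern: left subtree has 3 nodes {hop, elm, fir}, right has 1 {mint}.
    Root fir: left subtree has 2 nodes {hop, elm}, right has 0 { }.
      Root elm: left subtree has 1 node {hop}, right has 0 { }.
  Root kale: left subtree has 4 nodes {pear, reed, ivy, poppy}, right has 0 { }.
    Root reed: left subtree has 1 node {pear}, right has 2 {ivy, poppy}.
      Root poppy: left subtree has 1 node {ivy}, right has 0 { }.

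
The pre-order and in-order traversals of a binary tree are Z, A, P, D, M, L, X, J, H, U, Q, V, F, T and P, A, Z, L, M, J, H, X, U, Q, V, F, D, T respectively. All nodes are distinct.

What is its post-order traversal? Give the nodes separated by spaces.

The first element of pre-order is the root; it splits in-order into left and right subtrees.
Root Z: left subtree has 2 nodes {P, A}, right has 11 {L, M, J, H, X, U, Q, V, F, D, T}.
  Root A: left subtree has 1 node {P}, right has 0 { }.
  Root D: left subtree has 9 nodes {L, M, J, H, X, U, Q, V, F}, right has 1 {T}.
    Root M: left subtree has 1 node {L}, right has 7 {J, H, X, U, Q, V, F}.
      Root X: left subtree has 2 nodes {J, H}, right has 4 {U, Q, V, F}.
        Root J: left subtree has 0 nodes { }, right has 1 {H}.
        Root U: left subtree has 0 nodes { }, right has 3 {Q, V, F}.
          Root Q: left subtree has 0 nodes { }, right has 2 {V, F}.
            Root V: left subtree has 0 nodes { }, right has 1 {F}.

P A L H J F V Q U X M T D Z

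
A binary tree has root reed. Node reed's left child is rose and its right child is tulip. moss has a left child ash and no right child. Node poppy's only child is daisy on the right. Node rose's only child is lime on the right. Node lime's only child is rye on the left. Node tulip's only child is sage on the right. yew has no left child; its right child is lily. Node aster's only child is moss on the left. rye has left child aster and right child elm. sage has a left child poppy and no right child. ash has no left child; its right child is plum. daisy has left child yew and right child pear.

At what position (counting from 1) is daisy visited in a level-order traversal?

10

Level-order visits nodes level by level from the root, left to right within each level.
Level 0: reed
Level 1: rose, tulip
Level 2: lime, sage
Level 3: rye, poppy
Level 4: aster, elm, daisy
Level 5: moss, yew, pear
Level 6: ash, lily
Level 7: plum
Full level-order sequence: reed, rose, tulip, lime, sage, rye, poppy, aster, elm, daisy, moss, yew, pear, ash, lily, plum.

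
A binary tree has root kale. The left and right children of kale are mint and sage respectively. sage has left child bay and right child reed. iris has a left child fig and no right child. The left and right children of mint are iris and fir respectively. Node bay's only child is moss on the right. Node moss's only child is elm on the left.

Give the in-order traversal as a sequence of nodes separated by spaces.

In-order visits the left subtree, then the node, then the right subtree.
At kale: go left to mint.
  At mint: go left to iris.
    At iris: go left to fig.
      fig is a leaf — visit fig.
    Visit iris.
    At iris: no right child.
  Visit mint.
  At mint: go right to fir.
    fir is a leaf — visit fir.
Visit kale.
At kale: go right to sage.
  At sage: go left to bay.
    At bay: no left child.
    Visit bay.
    At bay: go right to moss.
      At moss: go left to elm.
        elm is a leaf — visit elm.
      Visit moss.
      At moss: no right child.
  Visit sage.
  At sage: go right to reed.
    reed is a leaf — visit reed.

fig iris mint fir kale bay elm moss sage reed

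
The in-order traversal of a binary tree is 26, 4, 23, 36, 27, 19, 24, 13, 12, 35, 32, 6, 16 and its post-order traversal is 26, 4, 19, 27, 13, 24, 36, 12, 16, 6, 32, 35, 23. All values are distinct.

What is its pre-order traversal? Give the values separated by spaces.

The last element of post-order is the root; it splits in-order into left and right subtrees.
Root 23: left subtree has 2 nodes {26, 4}, right has 10 {36, 27, 19, 24, 13, 12, 35, 32, 6, 16}.
  Root 4: left subtree has 1 node {26}, right has 0 { }.
  Root 35: left subtree has 6 nodes {36, 27, 19, 24, 13, 12}, right has 3 {32, 6, 16}.
    Root 12: left subtree has 5 nodes {36, 27, 19, 24, 13}, right has 0 { }.
      Root 36: left subtree has 0 nodes { }, right has 4 {27, 19, 24, 13}.
        Root 24: left subtree has 2 nodes {27, 19}, right has 1 {13}.
          Root 27: left subtree has 0 nodes { }, right has 1 {19}.
    Root 32: left subtree has 0 nodes { }, right has 2 {6, 16}.
      Root 6: left subtree has 0 nodes { }, right has 1 {16}.

23 4 26 35 12 36 24 27 19 13 32 6 16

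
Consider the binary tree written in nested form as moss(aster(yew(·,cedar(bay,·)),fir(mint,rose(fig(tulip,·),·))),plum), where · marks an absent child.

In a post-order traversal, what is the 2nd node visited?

cedar

Post-order visits the left subtree, then the right subtree, then the node.
At moss: go left to aster.
  At aster: go left to yew.
    At yew: no left child.
    At yew: go right to cedar.
      At cedar: go left to bay.
        bay is a leaf — visit bay.
      At cedar: no right child.
      Visit cedar.
    Visit yew.
  At aster: go right to fir.
    At fir: go left to mint.
      mint is a leaf — visit mint.
    At fir: go right to rose.
      At rose: go left to fig.
        At fig: go left to tulip.
          tulip is a leaf — visit tulip.
        At fig: no right child.
        Visit fig.
      At rose: no right child.
      Visit rose.
    Visit fir.
  Visit aster.
At moss: go right to plum.
  plum is a leaf — visit plum.
Visit moss.
Full post-order sequence: bay, cedar, yew, mint, tulip, fig, rose, fir, aster, plum, moss.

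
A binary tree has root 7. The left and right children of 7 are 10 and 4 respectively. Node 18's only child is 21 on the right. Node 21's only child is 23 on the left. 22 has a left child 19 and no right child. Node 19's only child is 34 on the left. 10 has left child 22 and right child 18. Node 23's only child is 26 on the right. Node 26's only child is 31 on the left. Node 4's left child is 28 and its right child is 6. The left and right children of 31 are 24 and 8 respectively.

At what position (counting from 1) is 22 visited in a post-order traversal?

3

Post-order visits the left subtree, then the right subtree, then the node.
At 7: go left to 10.
  At 10: go left to 22.
    At 22: go left to 19.
      At 19: go left to 34.
        34 is a leaf — visit 34.
      At 19: no right child.
      Visit 19.
    At 22: no right child.
    Visit 22.
  At 10: go right to 18.
    At 18: no left child.
    At 18: go right to 21.
      At 21: go left to 23.
        At 23: no left child.
        At 23: go right to 26.
          At 26: go left to 31.
            At 31: go left to 24.
              24 is a leaf — visit 24.
            At 31: go right to 8.
              8 is a leaf — visit 8.
            Visit 31.
          At 26: no right child.
          Visit 26.
        Visit 23.
      At 21: no right child.
      Visit 21.
    Visit 18.
  Visit 10.
At 7: go right to 4.
  At 4: go left to 28.
    28 is a leaf — visit 28.
  At 4: go right to 6.
    6 is a leaf — visit 6.
  Visit 4.
Visit 7.
Full post-order sequence: 34, 19, 22, 24, 8, 31, 26, 23, 21, 18, 10, 28, 6, 4, 7.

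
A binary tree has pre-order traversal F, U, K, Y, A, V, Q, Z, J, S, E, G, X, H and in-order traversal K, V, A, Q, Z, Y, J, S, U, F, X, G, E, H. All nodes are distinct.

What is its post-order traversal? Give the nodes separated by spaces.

V Z Q A S J Y K U X G H E F

The first element of pre-order is the root; it splits in-order into left and right subtrees.
Root F: left subtree has 9 nodes {K, V, A, Q, Z, Y, J, S, U}, right has 4 {X, G, E, H}.
  Root U: left subtree has 8 nodes {K, V, A, Q, Z, Y, J, S}, right has 0 { }.
    Root K: left subtree has 0 nodes { }, right has 7 {V, A, Q, Z, Y, J, S}.
      Root Y: left subtree has 4 nodes {V, A, Q, Z}, right has 2 {J, S}.
        Root A: left subtree has 1 node {V}, right has 2 {Q, Z}.
          Root Q: left subtree has 0 nodes { }, right has 1 {Z}.
        Root J: left subtree has 0 nodes { }, right has 1 {S}.
  Root E: left subtree has 2 nodes {X, G}, right has 1 {H}.
    Root G: left subtree has 1 node {X}, right has 0 { }.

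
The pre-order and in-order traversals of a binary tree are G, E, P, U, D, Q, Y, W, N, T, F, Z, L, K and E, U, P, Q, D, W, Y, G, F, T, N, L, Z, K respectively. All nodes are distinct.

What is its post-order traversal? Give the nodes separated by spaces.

U Q W Y D P E F T L K Z N G

The first element of pre-order is the root; it splits in-order into left and right subtrees.
Root G: left subtree has 7 nodes {E, U, P, Q, D, W, Y}, right has 6 {F, T, N, L, Z, K}.
  Root E: left subtree has 0 nodes { }, right has 6 {U, P, Q, D, W, Y}.
    Root P: left subtree has 1 node {U}, right has 4 {Q, D, W, Y}.
      Root D: left subtree has 1 node {Q}, right has 2 {W, Y}.
        Root Y: left subtree has 1 node {W}, right has 0 { }.
  Root N: left subtree has 2 nodes {F, T}, right has 3 {L, Z, K}.
    Root T: left subtree has 1 node {F}, right has 0 { }.
    Root Z: left subtree has 1 node {L}, right has 1 {K}.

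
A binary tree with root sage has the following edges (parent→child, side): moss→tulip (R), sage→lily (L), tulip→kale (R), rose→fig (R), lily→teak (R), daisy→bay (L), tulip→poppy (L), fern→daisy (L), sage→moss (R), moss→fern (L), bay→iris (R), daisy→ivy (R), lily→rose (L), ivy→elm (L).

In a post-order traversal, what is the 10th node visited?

Post-order visits the left subtree, then the right subtree, then the node.
At sage: go left to lily.
  At lily: go left to rose.
    At rose: no left child.
    At rose: go right to fig.
      fig is a leaf — visit fig.
    Visit rose.
  At lily: go right to teak.
    teak is a leaf — visit teak.
  Visit lily.
At sage: go right to moss.
  At moss: go left to fern.
    At fern: go left to daisy.
      At daisy: go left to bay.
        At bay: no left child.
        At bay: go right to iris.
          iris is a leaf — visit iris.
        Visit bay.
      At daisy: go right to ivy.
        At ivy: go left to elm.
          elm is a leaf — visit elm.
        At ivy: no right child.
        Visit ivy.
      Visit daisy.
    At fern: no right child.
    Visit fern.
  At moss: go right to tulip.
    At tulip: go left to poppy.
      poppy is a leaf — visit poppy.
    At tulip: go right to kale.
      kale is a leaf — visit kale.
    Visit tulip.
  Visit moss.
Visit sage.
Full post-order sequence: fig, rose, teak, lily, iris, bay, elm, ivy, daisy, fern, poppy, kale, tulip, moss, sage.

fern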